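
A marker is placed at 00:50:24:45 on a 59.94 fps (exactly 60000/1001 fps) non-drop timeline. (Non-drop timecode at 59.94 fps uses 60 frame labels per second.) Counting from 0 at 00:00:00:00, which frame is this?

Total seconds to the label: (0 × 3600 + 50 × 60 + 24) = 3024.
Frame index = 3024 × 60 + 45 = 181485.

181485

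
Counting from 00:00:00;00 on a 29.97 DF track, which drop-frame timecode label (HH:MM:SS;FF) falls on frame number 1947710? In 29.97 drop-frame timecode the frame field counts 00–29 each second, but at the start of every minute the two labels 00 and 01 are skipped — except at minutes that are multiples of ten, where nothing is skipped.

18:03:08;20

Each 10-minute DF block holds 10 × 60 × 30 − 9 × 2 = 17982 frames. 1947710 ÷ 17982 → 108 full blocks, remainder 5654.
Within the partial block the first minute is 1800 frames and each further minute 1798, so 3 further minute boundaries passed. Total skipped labels = 18 × 108 + 2 × 3 = 1950.
Non-drop label index = 1947710 + 1950 = 1949660; at 30 labels/s that is 18:03:08:20, i.e. DF 18:03:08;20.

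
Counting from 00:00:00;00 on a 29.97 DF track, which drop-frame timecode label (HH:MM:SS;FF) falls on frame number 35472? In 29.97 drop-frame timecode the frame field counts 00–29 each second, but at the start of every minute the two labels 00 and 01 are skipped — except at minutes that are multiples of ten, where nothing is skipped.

00:19:43;18

Ten DF minutes hold 17982 frames, so frame 35472 lies in block 1 (frames 17982–35963) with 17490 frames into that block.
The block's first minute is 1800 frames and the rest 1798 each; 17490 frames reaches minute 9, so 1 × 18 + 9 × 2 = 36 labels have been skipped so far.
Adding those back, label number 35472 + 36 = 35508 at 30 labels/s is 1183 s + 18 f = 0 h 19 min 43 s frame 18, i.e. 00:19:43;18.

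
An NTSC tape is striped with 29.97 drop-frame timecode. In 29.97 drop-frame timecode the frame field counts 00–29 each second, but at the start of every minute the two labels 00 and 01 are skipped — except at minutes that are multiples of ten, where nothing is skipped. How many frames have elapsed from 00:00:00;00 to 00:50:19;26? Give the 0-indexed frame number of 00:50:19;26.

As if non-drop at 30 labels/s: (0 × 3600 + 50 × 60 + 19) × 30 + 26 = 90596.
Minute boundaries passed: 50; those not divisible by 10: 50 − 5 = 45; dropped labels = 2 × 45 = 90.
Actual frame index = 90596 − 90 = 90506.

90506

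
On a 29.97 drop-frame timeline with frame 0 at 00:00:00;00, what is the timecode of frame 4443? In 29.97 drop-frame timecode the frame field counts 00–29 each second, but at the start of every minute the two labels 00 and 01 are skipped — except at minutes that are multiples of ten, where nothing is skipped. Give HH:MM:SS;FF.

00:02:28;07

Ten DF minutes hold 17982 frames, so frame 4443 lies in block 0 (frames 0–17981) with 4443 frames into that block.
The block's first minute is 1800 frames and the rest 1798 each; 4443 frames reaches minute 2, so 0 × 18 + 2 × 2 = 4 labels have been skipped so far.
Adding those back, label number 4443 + 4 = 4447 at 30 labels/s is 148 s + 7 f = 0 h 2 min 28 s frame 7, i.e. 00:02:28;07.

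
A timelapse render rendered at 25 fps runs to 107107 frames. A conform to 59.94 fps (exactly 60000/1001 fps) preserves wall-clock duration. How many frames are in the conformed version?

Target frames = source frames × (target rate / source rate) = 107107 × (60000/1001)/(25) = 107107 × 2400/1001 = 256800.

256800 frames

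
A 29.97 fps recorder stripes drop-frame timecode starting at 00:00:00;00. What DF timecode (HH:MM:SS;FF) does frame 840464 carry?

07:47:23;16

Each 10-minute DF block holds 10 × 60 × 30 − 9 × 2 = 17982 frames. 840464 ÷ 17982 → 46 full blocks, remainder 13292.
Within the partial block the first minute is 1800 frames and each further minute 1798, so 7 further minute boundaries passed. Total skipped labels = 18 × 46 + 2 × 7 = 842.
Non-drop label index = 840464 + 842 = 841306; at 30 labels/s that is 07:47:23:16, i.e. DF 07:47:23;16.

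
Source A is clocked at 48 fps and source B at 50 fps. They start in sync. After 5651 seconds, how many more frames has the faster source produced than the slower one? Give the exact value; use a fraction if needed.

11302 frames

A emits 48 × 5651 = 271248 frames; B emits 50 × 5651 = 282550.
Difference = 11302 frames; B is ahead of A.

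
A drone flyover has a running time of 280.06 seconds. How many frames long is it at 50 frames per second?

14003 frames

Frames = 280.06 × 50 = 14003.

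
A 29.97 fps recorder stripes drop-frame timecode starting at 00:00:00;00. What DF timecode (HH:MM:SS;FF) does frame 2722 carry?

Ten DF minutes hold 17982 frames, so frame 2722 lies in block 0 (frames 0–17981) with 2722 frames into that block.
The block's first minute is 1800 frames and the rest 1798 each; 2722 frames reaches minute 1, so 0 × 18 + 1 × 2 = 2 labels have been skipped so far.
Adding those back, label number 2722 + 2 = 2724 at 30 labels/s is 90 s + 24 f = 0 h 1 min 30 s frame 24, i.e. 00:01:30;24.

00:01:30;24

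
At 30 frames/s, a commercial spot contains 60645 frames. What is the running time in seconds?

Running time = 60645 / (30) = 2021.5 s.

2021.5 seconds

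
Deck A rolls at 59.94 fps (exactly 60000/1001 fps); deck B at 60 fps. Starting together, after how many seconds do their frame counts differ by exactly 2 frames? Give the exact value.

1001/30 seconds

The gap grows by |60 − 60000/1001| = 60/1001 frames per second.
Time for a 2-frame gap: 2 ÷ (60/1001) = 1001/30 s.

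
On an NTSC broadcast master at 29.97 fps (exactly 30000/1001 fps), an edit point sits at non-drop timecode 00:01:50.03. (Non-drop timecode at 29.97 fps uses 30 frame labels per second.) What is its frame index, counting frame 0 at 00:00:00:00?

Total seconds to the label: (0 × 3600 + 1 × 60 + 50) = 110.
Frame index = 110 × 30 + 3 = 3303.

3303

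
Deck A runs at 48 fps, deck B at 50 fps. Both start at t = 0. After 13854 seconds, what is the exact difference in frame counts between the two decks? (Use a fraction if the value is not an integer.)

27708 frames

A emits 48 × 13854 = 664992 frames; B emits 50 × 13854 = 692700.
Difference = 27708 frames; B is ahead of A.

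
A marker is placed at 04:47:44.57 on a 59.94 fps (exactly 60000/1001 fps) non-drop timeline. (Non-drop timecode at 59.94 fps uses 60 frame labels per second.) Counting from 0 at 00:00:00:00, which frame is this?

frame 1035897

Total seconds to the label: (4 × 3600 + 47 × 60 + 44) = 17264.
Frame index = 17264 × 60 + 57 = 1035897.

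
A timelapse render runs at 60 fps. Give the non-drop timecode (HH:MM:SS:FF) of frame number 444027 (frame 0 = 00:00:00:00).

02:03:20:27

444027 ÷ 60 = 7400 full seconds, remainder 27 frames.
7400 s = 2 h 3 min 20 s.
Timecode: 02:03:20:27.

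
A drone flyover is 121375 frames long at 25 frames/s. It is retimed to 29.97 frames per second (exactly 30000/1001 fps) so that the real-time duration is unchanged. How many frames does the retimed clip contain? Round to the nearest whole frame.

145504 frames

Frames at target rate = 121375 × (30000/1001) / (25) = 145650000/1001 ≈ 145504.496.
Nearest whole frame: 145504.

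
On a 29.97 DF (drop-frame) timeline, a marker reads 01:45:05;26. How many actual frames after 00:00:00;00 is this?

188986

As if non-drop at 30 labels/s: (1 × 3600 + 45 × 60 + 5) × 30 + 26 = 189176.
Minute boundaries passed: 105; those not divisible by 10: 105 − 10 = 95; dropped labels = 2 × 95 = 190.
Actual frame index = 189176 − 190 = 188986.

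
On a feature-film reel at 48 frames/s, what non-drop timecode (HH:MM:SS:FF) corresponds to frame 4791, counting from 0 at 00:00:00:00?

4791 ÷ 48 = 99 full seconds, remainder 39 frames.
99 s = 0 h 1 min 39 s.
Timecode: 00:01:39:39.

00:01:39:39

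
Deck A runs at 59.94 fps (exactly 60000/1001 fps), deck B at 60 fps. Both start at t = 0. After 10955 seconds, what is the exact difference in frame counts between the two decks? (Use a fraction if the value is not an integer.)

A emits 60000/1001 × 10955 = 93900000/143 frames; B emits 60 × 10955 = 657300.
Difference = 93900/143 frames (≈ 656.6434); B is ahead of A.

93900/143 frames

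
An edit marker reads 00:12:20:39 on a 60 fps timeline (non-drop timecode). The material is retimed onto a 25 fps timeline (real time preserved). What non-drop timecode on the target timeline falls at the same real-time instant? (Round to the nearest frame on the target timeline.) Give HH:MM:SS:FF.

00:12:20:16

Source frame index: (0×3600 + 12×60 + 20) × 60 + 39 = 44439.
Real time: 44439 / (60) = 14813/20 s.
Target frame: (14813/20) × (25) = 74065/4 ≈ 18516.250 → 18516.
At 25 labels/s: frame 18516 → 00:12:20:16.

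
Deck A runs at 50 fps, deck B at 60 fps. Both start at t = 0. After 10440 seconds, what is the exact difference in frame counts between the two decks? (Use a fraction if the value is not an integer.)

A emits 50 × 10440 = 522000 frames; B emits 60 × 10440 = 626400.
Difference = 104400 frames; B is ahead of A.

104400 frames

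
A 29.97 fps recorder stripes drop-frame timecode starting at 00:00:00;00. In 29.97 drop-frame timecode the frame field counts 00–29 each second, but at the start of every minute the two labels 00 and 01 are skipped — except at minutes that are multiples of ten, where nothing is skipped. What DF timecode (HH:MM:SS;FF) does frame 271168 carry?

02:30:47;28

Each 10-minute DF block holds 10 × 60 × 30 − 9 × 2 = 17982 frames. 271168 ÷ 17982 → 15 full blocks, remainder 1438.
Within the partial block the first minute is 1800 frames and each further minute 1798, so 0 further minute boundaries passed. Total skipped labels = 18 × 15 + 2 × 0 = 270.
Non-drop label index = 271168 + 270 = 271438; at 30 labels/s that is 02:30:47:28, i.e. DF 02:30:47;28.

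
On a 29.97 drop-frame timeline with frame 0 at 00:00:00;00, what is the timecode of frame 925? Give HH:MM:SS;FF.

Ten DF minutes hold 17982 frames, so frame 925 lies in block 0 (frames 0–17981) with 925 frames into that block.
The block's first minute is 1800 frames and the rest 1798 each; 925 frames reaches minute 0, so 0 × 18 + 0 × 2 = 0 labels have been skipped so far.
Adding those back, label number 925 + 0 = 925 at 30 labels/s is 30 s + 25 f = 0 h 0 min 30 s frame 25, i.e. 00:00:30;25.

00:00:30;25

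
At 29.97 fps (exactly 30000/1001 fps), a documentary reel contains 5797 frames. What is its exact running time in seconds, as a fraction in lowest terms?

Running time = 5797 ÷ (30000/1001) = 5797 × 1001/30000 = 5802797/30000 s.

5802797/30000 seconds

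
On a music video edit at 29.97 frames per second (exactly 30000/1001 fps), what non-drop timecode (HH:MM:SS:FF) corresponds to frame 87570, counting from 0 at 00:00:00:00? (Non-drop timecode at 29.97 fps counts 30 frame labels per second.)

00:48:39:00

87570 ÷ 30 = 2919 full seconds, remainder 0 frames.
2919 s = 0 h 48 min 39 s.
Timecode: 00:48:39:00.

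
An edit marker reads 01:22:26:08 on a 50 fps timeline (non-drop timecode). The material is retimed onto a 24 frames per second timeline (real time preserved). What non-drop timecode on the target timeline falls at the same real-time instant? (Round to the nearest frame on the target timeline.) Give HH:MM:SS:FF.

Source frame index: (1×3600 + 22×60 + 26) × 50 + 8 = 247308.
Real time: 247308 / (50) = 123654/25 s.
Target frame: (123654/25) × (24) = 2967696/25 ≈ 118707.840 → 118708.
At 24 labels/s: frame 118708 → 01:22:26:04.

01:22:26:04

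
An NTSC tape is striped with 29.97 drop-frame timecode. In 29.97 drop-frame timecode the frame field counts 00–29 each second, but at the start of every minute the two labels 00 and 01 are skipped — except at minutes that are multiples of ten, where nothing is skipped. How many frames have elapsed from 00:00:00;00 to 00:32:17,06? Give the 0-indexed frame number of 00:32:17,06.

58058

Complete 10-minute blocks: 3, each 17982 frames → 53946.
Remaining 2 whole minutes in the current block: 1800 + 1 × 1798 = 3598 frames.
Within the current minute: 17 × 30 + 6 − 2 = 514 (labels ;00/;01 skipped at this minute). Total = 53946 + 3598 + 514 = 58058.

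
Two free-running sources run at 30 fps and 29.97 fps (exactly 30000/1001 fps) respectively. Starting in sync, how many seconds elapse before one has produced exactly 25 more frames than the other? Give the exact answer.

5005/6 seconds

The gap grows by |30000/1001 − 30| = 30/1001 frames per second.
Time for a 25-frame gap: 25 ÷ (30/1001) = 5005/6 s.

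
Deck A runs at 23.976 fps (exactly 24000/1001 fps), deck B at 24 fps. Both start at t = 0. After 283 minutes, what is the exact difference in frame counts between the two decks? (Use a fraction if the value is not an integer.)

407520/1001 frames

283 min = 16980 s.
A emits 24000/1001 × 16980 = 407520000/1001 frames; B emits 24 × 16980 = 407520.
Difference = 407520/1001 frames (≈ 407.1129); B is ahead of A.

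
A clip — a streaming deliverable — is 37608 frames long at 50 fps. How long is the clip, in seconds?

Running time = 37608 / (50) = 752.16 s.

752.16 seconds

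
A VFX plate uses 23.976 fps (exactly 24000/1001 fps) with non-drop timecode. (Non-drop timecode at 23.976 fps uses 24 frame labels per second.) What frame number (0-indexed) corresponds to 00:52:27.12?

75540

Total seconds to the label: (0 × 3600 + 52 × 60 + 27) = 3147.
Frame index = 3147 × 24 + 12 = 75540.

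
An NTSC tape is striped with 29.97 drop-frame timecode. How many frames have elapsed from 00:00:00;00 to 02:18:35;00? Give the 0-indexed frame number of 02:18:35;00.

Complete 10-minute blocks: 13, each 17982 frames → 233766.
Remaining 8 whole minutes in the current block: 1800 + 7 × 1798 = 14386 frames.
Within the current minute: 35 × 30 + 0 − 2 = 1048 (labels ;00/;01 skipped at this minute). Total = 233766 + 14386 + 1048 = 249200.

249200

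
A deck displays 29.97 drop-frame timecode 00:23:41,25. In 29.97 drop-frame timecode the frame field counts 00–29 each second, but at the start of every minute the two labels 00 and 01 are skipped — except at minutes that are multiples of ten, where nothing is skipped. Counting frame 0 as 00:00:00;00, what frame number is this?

42613

As if non-drop at 30 labels/s: (0 × 3600 + 23 × 60 + 41) × 30 + 25 = 42655.
Minute boundaries passed: 23; those not divisible by 10: 23 − 2 = 21; dropped labels = 2 × 21 = 42.
Actual frame index = 42655 − 42 = 42613.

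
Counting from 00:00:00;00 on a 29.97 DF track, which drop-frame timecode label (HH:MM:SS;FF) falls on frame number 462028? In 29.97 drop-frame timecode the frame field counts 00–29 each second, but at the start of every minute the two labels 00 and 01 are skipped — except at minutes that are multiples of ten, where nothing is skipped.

04:16:56;10

Each 10-minute DF block holds 10 × 60 × 30 − 9 × 2 = 17982 frames. 462028 ÷ 17982 → 25 full blocks, remainder 12478.
Within the partial block the first minute is 1800 frames and each further minute 1798, so 6 further minute boundaries passed. Total skipped labels = 18 × 25 + 2 × 6 = 462.
Non-drop label index = 462028 + 462 = 462490; at 30 labels/s that is 04:16:56:10, i.e. DF 04:16:56;10.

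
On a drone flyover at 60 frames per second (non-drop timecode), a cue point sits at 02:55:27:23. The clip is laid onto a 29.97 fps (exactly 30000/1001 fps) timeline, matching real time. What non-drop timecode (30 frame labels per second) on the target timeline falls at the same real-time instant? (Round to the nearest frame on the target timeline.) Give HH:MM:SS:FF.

02:55:16:26

Source frame index: (2×3600 + 55×60 + 27) × 60 + 23 = 631643.
Real time: 631643 / (60) = 631643/60 s.
Target frame: (631643/60) × (30000/1001) = 315821500/1001 ≈ 315505.994 → 315506.
At 30 labels/s: frame 315506 → 02:55:16:26.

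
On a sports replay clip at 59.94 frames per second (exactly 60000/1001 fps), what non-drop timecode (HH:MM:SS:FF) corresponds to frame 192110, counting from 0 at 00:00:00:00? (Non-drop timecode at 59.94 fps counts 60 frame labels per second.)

00:53:21:50

192110 ÷ 60 = 3201 full seconds, remainder 50 frames.
3201 s = 0 h 53 min 21 s.
Timecode: 00:53:21:50.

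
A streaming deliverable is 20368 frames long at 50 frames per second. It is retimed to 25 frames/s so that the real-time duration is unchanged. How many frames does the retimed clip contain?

Target frames = source frames × (target rate / source rate) = 20368 × (25)/(50) = 20368 × 1/2 = 10184.

10184 frames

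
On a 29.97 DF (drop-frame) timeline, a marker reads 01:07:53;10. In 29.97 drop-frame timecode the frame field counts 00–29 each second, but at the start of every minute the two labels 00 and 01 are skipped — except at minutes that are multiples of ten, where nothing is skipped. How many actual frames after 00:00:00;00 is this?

122078

As if non-drop at 30 labels/s: (1 × 3600 + 7 × 60 + 53) × 30 + 10 = 122200.
Minute boundaries passed: 67; those not divisible by 10: 67 − 6 = 61; dropped labels = 2 × 61 = 122.
Actual frame index = 122200 − 122 = 122078.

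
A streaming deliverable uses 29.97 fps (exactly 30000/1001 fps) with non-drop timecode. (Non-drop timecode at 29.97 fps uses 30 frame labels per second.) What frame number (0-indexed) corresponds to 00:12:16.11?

Total seconds to the label: (0 × 3600 + 12 × 60 + 16) = 736.
Frame index = 736 × 30 + 11 = 22091.

22091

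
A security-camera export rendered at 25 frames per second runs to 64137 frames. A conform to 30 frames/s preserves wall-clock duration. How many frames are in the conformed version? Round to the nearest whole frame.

Frames at target rate = 64137 × (30) / (25) = 384822/5 ≈ 76964.400.
Nearest whole frame: 76964.

76964 frames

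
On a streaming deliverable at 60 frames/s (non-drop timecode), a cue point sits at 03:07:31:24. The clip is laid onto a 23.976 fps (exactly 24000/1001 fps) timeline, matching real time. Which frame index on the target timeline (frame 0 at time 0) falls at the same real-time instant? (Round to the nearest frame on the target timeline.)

Source frame index: (3×3600 + 7×60 + 31) × 60 + 24 = 675084.
Real time: 675084 / (60) = 56257/5 s.
Target frame: (56257/5) × (24000/1001) = 270033600/1001 ≈ 269763.836 → 269764.

frame 269764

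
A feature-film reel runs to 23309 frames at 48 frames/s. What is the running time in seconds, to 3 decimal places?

Running time = 23309 × 1/48 = 23309/48 s ≈ 485.604 s.

485.604 seconds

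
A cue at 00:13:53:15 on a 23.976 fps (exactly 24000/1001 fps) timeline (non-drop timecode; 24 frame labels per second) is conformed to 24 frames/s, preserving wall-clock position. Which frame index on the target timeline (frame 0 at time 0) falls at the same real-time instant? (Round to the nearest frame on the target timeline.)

Source frame index: (0×3600 + 13×60 + 53) × 24 + 15 = 20007.
Real time: 20007 / (24000/1001) = 6675669/8000 s.
Target frame: (6675669/8000) × (24) = 20027007/1000 ≈ 20027.007 → 20027.

frame 20027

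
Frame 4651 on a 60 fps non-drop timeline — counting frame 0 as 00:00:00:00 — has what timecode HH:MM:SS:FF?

00:01:17:31

4651 ÷ 60 = 77 full seconds, remainder 31 frames.
77 s = 0 h 1 min 17 s.
Timecode: 00:01:17:31.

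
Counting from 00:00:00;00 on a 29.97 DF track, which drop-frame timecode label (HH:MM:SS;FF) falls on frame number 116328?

Each 10-minute DF block holds 10 × 60 × 30 − 9 × 2 = 17982 frames. 116328 ÷ 17982 → 6 full blocks, remainder 8436.
Within the partial block the first minute is 1800 frames and each further minute 1798, so 4 further minute boundaries passed. Total skipped labels = 18 × 6 + 2 × 4 = 116.
Non-drop label index = 116328 + 116 = 116444; at 30 labels/s that is 01:04:41:14, i.e. DF 01:04:41;14.

01:04:41;14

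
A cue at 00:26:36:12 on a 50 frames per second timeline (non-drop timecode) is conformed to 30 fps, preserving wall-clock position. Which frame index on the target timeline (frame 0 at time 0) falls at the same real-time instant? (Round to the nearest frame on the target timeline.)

frame 47887

Source frame index: (0×3600 + 26×60 + 36) × 50 + 12 = 79812.
Real time: 79812 / (50) = 39906/25 s.
Target frame: (39906/25) × (30) = 239436/5 ≈ 47887.200 → 47887.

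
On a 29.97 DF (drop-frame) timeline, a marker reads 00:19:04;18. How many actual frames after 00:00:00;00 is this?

As if non-drop at 30 labels/s: (0 × 3600 + 19 × 60 + 4) × 30 + 18 = 34338.
Minute boundaries passed: 19; those not divisible by 10: 19 − 1 = 18; dropped labels = 2 × 18 = 36.
Actual frame index = 34338 − 36 = 34302.

34302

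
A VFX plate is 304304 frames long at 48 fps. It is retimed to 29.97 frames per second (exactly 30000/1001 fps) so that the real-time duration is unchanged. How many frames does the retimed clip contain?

190000 frames

Target frames = source frames × (target rate / source rate) = 304304 × (30000/1001)/(48) = 304304 × 625/1001 = 190000.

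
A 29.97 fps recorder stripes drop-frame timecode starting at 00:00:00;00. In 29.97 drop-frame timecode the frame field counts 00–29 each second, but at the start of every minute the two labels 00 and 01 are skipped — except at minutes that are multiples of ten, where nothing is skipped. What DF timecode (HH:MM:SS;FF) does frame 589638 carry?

Each 10-minute DF block holds 10 × 60 × 30 − 9 × 2 = 17982 frames. 589638 ÷ 17982 → 32 full blocks, remainder 14214.
Within the partial block the first minute is 1800 frames and each further minute 1798, so 7 further minute boundaries passed. Total skipped labels = 18 × 32 + 2 × 7 = 590.
Non-drop label index = 589638 + 590 = 590228; at 30 labels/s that is 05:27:54:08, i.e. DF 05:27:54;08.

05:27:54;08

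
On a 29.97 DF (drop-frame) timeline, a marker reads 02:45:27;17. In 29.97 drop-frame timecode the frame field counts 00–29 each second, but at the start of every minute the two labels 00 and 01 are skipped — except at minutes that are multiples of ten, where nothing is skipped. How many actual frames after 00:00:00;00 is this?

As if non-drop at 30 labels/s: (2 × 3600 + 45 × 60 + 27) × 30 + 17 = 297827.
Minute boundaries passed: 165; those not divisible by 10: 165 − 16 = 149; dropped labels = 2 × 149 = 298.
Actual frame index = 297827 − 298 = 297529.

297529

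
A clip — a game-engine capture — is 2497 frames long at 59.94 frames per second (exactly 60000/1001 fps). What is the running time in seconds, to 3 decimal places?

41.658 seconds

Running time = 2497 × 1001/60000 = 2499497/60000 s ≈ 41.658 s.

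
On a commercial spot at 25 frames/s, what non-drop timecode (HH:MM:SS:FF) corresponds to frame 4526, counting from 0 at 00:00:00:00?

4526 ÷ 25 = 181 full seconds, remainder 1 frame.
181 s = 0 h 3 min 1 s.
Timecode: 00:03:01:01.

00:03:01:01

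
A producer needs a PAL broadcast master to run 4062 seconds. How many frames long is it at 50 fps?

Frames = 4062 × 50 = 203100.

203100 frames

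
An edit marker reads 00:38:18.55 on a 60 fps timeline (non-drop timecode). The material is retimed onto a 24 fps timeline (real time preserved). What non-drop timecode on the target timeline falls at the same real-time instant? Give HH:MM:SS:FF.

00:38:18:22

Source frame index: (0×3600 + 38×60 + 18) × 60 + 55 = 137935.
Real time: 137935 / (60) = 27587/12 s.
Target frame: (27587/12) × (24) = 55174.
At 24 labels/s: frame 55174 → 00:38:18:22.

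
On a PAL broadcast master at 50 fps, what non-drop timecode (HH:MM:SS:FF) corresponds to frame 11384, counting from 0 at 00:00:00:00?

00:03:47:34

11384 ÷ 50 = 227 full seconds, remainder 34 frames.
227 s = 0 h 3 min 47 s.
Timecode: 00:03:47:34.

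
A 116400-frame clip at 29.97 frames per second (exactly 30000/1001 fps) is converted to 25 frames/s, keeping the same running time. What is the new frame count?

97097 frames

Target frames = source frames × (target rate / source rate) = 116400 × (25)/(30000/1001) = 116400 × 1001/1200 = 97097.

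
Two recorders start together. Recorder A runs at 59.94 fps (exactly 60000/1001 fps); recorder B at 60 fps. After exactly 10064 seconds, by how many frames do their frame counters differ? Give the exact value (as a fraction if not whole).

A emits 60000/1001 × 10064 = 603840000/1001 frames; B emits 60 × 10064 = 603840.
Difference = 603840/1001 frames (≈ 603.2368); B is ahead of A.

603840/1001 frames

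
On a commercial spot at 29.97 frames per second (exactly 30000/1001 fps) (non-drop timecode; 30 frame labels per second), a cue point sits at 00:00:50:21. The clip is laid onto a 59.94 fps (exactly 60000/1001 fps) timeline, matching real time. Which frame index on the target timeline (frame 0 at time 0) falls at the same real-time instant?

Source frame index: (0×3600 + 0×60 + 50) × 30 + 21 = 1521.
Real time: 1521 / (30000/1001) = 507507/10000 s.
Target frame: (507507/10000) × (60000/1001) = 3042.

frame 3042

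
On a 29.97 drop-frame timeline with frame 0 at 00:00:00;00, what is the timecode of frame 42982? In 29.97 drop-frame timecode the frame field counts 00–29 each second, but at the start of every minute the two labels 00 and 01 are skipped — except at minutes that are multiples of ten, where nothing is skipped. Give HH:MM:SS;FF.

Ten DF minutes hold 17982 frames, so frame 42982 lies in block 2 (frames 35964–53945) with 7018 frames into that block.
The block's first minute is 1800 frames and the rest 1798 each; 7018 frames reaches minute 3, so 2 × 18 + 3 × 2 = 42 labels have been skipped so far.
Adding those back, label number 42982 + 42 = 43024 at 30 labels/s is 1434 s + 4 f = 0 h 23 min 54 s frame 4, i.e. 00:23:54;04.

00:23:54;04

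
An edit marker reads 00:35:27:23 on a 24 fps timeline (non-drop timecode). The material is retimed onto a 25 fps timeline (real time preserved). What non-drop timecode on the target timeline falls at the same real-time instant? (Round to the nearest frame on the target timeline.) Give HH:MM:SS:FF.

00:35:27:24

Source frame index: (0×3600 + 35×60 + 27) × 24 + 23 = 51071.
Real time: 51071 / (24) = 51071/24 s.
Target frame: (51071/24) × (25) = 1276775/24 ≈ 53198.958 → 53199.
At 25 labels/s: frame 53199 → 00:35:27:24.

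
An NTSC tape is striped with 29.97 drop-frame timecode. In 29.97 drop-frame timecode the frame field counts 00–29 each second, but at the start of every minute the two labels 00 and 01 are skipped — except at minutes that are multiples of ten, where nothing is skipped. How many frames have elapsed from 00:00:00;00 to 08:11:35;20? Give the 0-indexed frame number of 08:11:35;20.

883986

Complete 10-minute blocks: 49, each 17982 frames → 881118.
Remaining 1 whole minute in the current block: 1800 + 0 × 1798 = 1800 frames.
Within the current minute: 35 × 30 + 20 − 2 = 1068 (labels ;00/;01 skipped at this minute). Total = 881118 + 1800 + 1068 = 883986.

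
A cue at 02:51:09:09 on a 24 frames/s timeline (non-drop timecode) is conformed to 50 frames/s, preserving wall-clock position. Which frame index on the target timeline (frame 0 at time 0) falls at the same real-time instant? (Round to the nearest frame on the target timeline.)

frame 513469

Source frame index: (2×3600 + 51×60 + 9) × 24 + 9 = 246465.
Real time: 246465 / (24) = 82155/8 s.
Target frame: (82155/8) × (50) = 2053875/4 ≈ 513468.750 → 513469.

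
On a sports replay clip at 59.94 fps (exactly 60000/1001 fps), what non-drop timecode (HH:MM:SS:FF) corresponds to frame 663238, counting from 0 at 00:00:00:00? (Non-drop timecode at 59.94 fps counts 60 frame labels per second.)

03:04:13:58

663238 ÷ 60 = 11053 full seconds, remainder 58 frames.
11053 s = 3 h 4 min 13 s.
Timecode: 03:04:13:58.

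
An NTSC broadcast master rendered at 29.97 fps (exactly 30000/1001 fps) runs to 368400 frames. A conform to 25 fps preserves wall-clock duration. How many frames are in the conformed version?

Target frames = source frames × (target rate / source rate) = 368400 × (25)/(30000/1001) = 368400 × 1001/1200 = 307307.

307307 frames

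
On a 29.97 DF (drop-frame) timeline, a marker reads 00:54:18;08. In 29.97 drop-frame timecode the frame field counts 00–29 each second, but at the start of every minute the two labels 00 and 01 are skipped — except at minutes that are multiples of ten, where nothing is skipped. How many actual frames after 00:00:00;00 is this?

97650

Complete 10-minute blocks: 5, each 17982 frames → 89910.
Remaining 4 whole minutes in the current block: 1800 + 3 × 1798 = 7194 frames.
Within the current minute: 18 × 30 + 8 − 2 = 546 (labels ;00/;01 skipped at this minute). Total = 89910 + 7194 + 546 = 97650.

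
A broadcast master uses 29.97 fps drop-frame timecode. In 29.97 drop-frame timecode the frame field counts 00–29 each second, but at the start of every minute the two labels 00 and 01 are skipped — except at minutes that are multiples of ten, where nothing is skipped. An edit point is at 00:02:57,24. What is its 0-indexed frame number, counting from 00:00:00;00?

5330

As if non-drop at 30 labels/s: (0 × 3600 + 2 × 60 + 57) × 30 + 24 = 5334.
Minute boundaries passed: 2; those not divisible by 10: 2 − 0 = 2; dropped labels = 2 × 2 = 4.
Actual frame index = 5334 − 4 = 5330.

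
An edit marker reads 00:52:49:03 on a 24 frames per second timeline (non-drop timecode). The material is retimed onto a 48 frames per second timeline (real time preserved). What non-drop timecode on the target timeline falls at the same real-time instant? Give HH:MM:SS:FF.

00:52:49:06

Source frame index: (0×3600 + 52×60 + 49) × 24 + 3 = 76059.
Real time: 76059 / (24) = 25353/8 s.
Target frame: (25353/8) × (48) = 152118.
At 48 labels/s: frame 152118 → 00:52:49:06.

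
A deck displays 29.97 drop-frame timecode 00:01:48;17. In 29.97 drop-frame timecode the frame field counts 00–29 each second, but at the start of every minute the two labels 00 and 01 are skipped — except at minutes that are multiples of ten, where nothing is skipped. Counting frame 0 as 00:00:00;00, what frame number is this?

As if non-drop at 30 labels/s: (0 × 3600 + 1 × 60 + 48) × 30 + 17 = 3257.
Minute boundaries passed: 1; those not divisible by 10: 1 − 0 = 1; dropped labels = 2 × 1 = 2.
Actual frame index = 3257 − 2 = 3255.

3255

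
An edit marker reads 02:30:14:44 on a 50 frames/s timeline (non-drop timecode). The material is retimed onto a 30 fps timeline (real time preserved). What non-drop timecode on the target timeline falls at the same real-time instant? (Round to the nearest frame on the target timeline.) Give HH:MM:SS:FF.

Source frame index: (2×3600 + 30×60 + 14) × 50 + 44 = 450744.
Real time: 450744 / (50) = 225372/25 s.
Target frame: (225372/25) × (30) = 1352232/5 ≈ 270446.400 → 270446.
At 30 labels/s: frame 270446 → 02:30:14:26.

02:30:14:26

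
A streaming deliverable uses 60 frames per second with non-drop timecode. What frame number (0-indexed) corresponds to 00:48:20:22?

frame 174022

Total seconds to the label: (0 × 3600 + 48 × 60 + 20) = 2900.
Frame index = 2900 × 60 + 22 = 174022.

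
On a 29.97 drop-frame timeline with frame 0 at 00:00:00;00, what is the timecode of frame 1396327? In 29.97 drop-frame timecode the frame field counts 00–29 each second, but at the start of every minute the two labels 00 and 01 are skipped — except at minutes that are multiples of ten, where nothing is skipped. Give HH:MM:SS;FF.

Ten DF minutes hold 17982 frames, so frame 1396327 lies in block 77 (frames 1384614–1402595) with 11713 frames into that block.
The block's first minute is 1800 frames and the rest 1798 each; 11713 frames reaches minute 6, so 77 × 18 + 6 × 2 = 1398 labels have been skipped so far.
Adding those back, label number 1396327 + 1398 = 1397725 at 30 labels/s is 46590 s + 25 f = 12 h 56 min 30 s frame 25, i.e. 12:56:30;25.

12:56:30;25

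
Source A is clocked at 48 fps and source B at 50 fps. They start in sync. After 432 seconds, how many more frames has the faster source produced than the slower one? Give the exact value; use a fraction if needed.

864 frames

A emits 48 × 432 = 20736 frames; B emits 50 × 432 = 21600.
Difference = 864 frames; B is ahead of A.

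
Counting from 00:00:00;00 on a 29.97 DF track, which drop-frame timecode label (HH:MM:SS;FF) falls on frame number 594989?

Ten DF minutes hold 17982 frames, so frame 594989 lies in block 33 (frames 593406–611387) with 1583 frames into that block.
The block's first minute is 1800 frames and the rest 1798 each; 1583 frames reaches minute 0, so 33 × 18 + 0 × 2 = 594 labels have been skipped so far.
Adding those back, label number 594989 + 594 = 595583 at 30 labels/s is 19852 s + 23 f = 5 h 30 min 52 s frame 23, i.e. 05:30:52;23.

05:30:52;23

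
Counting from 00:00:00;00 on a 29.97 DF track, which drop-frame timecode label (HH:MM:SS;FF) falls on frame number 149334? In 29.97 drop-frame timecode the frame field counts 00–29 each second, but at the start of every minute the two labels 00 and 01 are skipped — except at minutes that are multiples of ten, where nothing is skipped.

Each 10-minute DF block holds 10 × 60 × 30 − 9 × 2 = 17982 frames. 149334 ÷ 17982 → 8 full blocks, remainder 5478.
Within the partial block the first minute is 1800 frames and each further minute 1798, so 3 further minute boundaries passed. Total skipped labels = 18 × 8 + 2 × 3 = 150.
Non-drop label index = 149334 + 150 = 149484; at 30 labels/s that is 01:23:02:24, i.e. DF 01:23:02;24.

01:23:02;24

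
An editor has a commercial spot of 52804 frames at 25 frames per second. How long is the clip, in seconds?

Running time = 52804 / (25) = 2112.16 s.

2112.16 seconds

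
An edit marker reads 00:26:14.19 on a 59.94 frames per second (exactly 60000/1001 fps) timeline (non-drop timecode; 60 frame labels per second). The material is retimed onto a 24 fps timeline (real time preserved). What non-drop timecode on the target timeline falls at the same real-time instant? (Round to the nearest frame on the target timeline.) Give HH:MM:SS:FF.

Source frame index: (0×3600 + 26×60 + 14) × 60 + 19 = 94459.
Real time: 94459 / (60000/1001) = 94553459/60000 s.
Target frame: (94553459/60000) × (24) = 94553459/2500 ≈ 37821.384 → 37821.
At 24 labels/s: frame 37821 → 00:26:15:21.

00:26:15:21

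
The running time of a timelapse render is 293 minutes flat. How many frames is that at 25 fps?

293 min = 17580 s.
Frames = 17580 × 25 = 439500.

439500 frames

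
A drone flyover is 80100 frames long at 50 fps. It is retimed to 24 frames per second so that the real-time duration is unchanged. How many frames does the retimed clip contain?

Frames at target rate = 80100 × (24) / (50) = 38448.

38448 frames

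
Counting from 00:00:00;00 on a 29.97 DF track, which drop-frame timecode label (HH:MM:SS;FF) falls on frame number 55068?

00:30:37;12

Ten DF minutes hold 17982 frames, so frame 55068 lies in block 3 (frames 53946–71927) with 1122 frames into that block.
The block's first minute is 1800 frames and the rest 1798 each; 1122 frames reaches minute 0, so 3 × 18 + 0 × 2 = 54 labels have been skipped so far.
Adding those back, label number 55068 + 54 = 55122 at 30 labels/s is 1837 s + 12 f = 0 h 30 min 37 s frame 12, i.e. 00:30:37;12.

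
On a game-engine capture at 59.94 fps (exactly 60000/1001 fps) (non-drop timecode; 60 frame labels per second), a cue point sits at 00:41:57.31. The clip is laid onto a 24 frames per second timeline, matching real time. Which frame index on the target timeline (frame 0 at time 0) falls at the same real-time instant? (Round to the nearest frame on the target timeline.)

Source frame index: (0×3600 + 41×60 + 57) × 60 + 31 = 151051.
Real time: 151051 / (60000/1001) = 151202051/60000 s.
Target frame: (151202051/60000) × (24) = 151202051/2500 ≈ 60480.820 → 60481.

frame 60481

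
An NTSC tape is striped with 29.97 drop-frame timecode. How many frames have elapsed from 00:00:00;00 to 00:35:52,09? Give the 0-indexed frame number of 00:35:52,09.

64505

Complete 10-minute blocks: 3, each 17982 frames → 53946.
Remaining 5 whole minutes in the current block: 1800 + 4 × 1798 = 8992 frames.
Within the current minute: 52 × 30 + 9 − 2 = 1567 (labels ;00/;01 skipped at this minute). Total = 53946 + 8992 + 1567 = 64505.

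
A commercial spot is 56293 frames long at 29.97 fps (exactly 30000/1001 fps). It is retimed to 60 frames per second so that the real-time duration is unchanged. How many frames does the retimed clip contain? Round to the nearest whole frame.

112699 frames

Frames at target rate = 56293 × (60) / (30000/1001) = 56349293/500 ≈ 112698.586.
Nearest whole frame: 112699.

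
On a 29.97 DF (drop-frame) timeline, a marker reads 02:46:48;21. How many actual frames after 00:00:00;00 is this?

299961

As if non-drop at 30 labels/s: (2 × 3600 + 46 × 60 + 48) × 30 + 21 = 300261.
Minute boundaries passed: 166; those not divisible by 10: 166 − 16 = 150; dropped labels = 2 × 150 = 300.
Actual frame index = 300261 − 300 = 299961.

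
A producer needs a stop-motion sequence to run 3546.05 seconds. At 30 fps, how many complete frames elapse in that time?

Frames = 3546.05 × 30 = 212763/2 ≈ 106381.5000.
Complete frames: 106381.

106381 frames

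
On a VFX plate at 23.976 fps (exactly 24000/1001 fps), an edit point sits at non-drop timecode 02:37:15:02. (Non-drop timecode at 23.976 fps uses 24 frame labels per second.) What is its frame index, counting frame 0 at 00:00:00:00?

Total seconds to the label: (2 × 3600 + 37 × 60 + 15) = 9435.
Frame index = 9435 × 24 + 2 = 226442.

frame 226442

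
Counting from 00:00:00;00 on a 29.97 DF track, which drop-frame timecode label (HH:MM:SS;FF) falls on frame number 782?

00:00:26;02

Ten DF minutes hold 17982 frames, so frame 782 lies in block 0 (frames 0–17981) with 782 frames into that block.
The block's first minute is 1800 frames and the rest 1798 each; 782 frames reaches minute 0, so 0 × 18 + 0 × 2 = 0 labels have been skipped so far.
Adding those back, label number 782 + 0 = 782 at 30 labels/s is 26 s + 2 f = 0 h 0 min 26 s frame 2, i.e. 00:00:26;02.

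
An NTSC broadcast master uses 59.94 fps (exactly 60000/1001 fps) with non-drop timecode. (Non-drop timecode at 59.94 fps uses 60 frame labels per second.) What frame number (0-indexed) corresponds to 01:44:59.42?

377982

Total seconds to the label: (1 × 3600 + 44 × 60 + 59) = 6299.
Frame index = 6299 × 60 + 42 = 377982.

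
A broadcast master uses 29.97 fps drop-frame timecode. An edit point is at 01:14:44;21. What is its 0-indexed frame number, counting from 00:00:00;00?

Complete 10-minute blocks: 7, each 17982 frames → 125874.
Remaining 4 whole minutes in the current block: 1800 + 3 × 1798 = 7194 frames.
Within the current minute: 44 × 30 + 21 − 2 = 1339 (labels ;00/;01 skipped at this minute). Total = 125874 + 7194 + 1339 = 134407.

134407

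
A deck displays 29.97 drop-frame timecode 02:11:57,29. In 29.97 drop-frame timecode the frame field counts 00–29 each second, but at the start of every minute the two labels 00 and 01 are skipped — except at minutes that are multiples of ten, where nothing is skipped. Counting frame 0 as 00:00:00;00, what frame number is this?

237303

As if non-drop at 30 labels/s: (2 × 3600 + 11 × 60 + 57) × 30 + 29 = 237539.
Minute boundaries passed: 131; those not divisible by 10: 131 − 13 = 118; dropped labels = 2 × 118 = 236.
Actual frame index = 237539 − 236 = 237303.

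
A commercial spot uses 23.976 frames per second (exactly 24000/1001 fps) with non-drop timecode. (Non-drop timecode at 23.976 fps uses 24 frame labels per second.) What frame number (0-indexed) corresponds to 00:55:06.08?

Total seconds to the label: (0 × 3600 + 55 × 60 + 6) = 3306.
Frame index = 3306 × 24 + 8 = 79352.

79352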